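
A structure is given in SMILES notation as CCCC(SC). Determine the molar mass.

Atom tally by fragment:
  CH3 → C:1 H:3
  CH2 → C:1 H:2
  CH2 → C:1 H:2
  CH2SCH3 → C:2 H:5 S:1
Element totals:
  C: 5
  H: 12
  S: 1
Molecular formula: C5H12S.
  M = 5(12.011) + 12(1.008) + 32.06
    = 60.055 + 12.096 + 32.060 = 104.211

104.21 g/mol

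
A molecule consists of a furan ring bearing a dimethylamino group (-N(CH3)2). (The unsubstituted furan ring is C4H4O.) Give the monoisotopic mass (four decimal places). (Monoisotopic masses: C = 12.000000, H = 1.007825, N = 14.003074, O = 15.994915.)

111.0684

Atom tally by fragment:
  furan ring core → C:4 H:4 O:1
  (− 1 ring H displaced by substituents)
  + N(CH3)2 → N:1 C:2 H:6
Element totals:
  C: 6
  H: 9
  N: 1
  O: 1
Molecular formula: C6H9NO.
  M = 6(12.0) + 9(1.007825) + 14.003074 + 15.994915
    = 72.000000 + 9.070425 + 14.003074 + 15.994915 = 111.068414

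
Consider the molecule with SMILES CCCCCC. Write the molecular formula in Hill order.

C6H14

Atom tally by fragment:
  CH3 → C:1 H:3
  CH2 → C:1 H:2
  CH2 → C:1 H:2
  CH2 → C:1 H:2
  CH2 → C:1 H:2
  CH3 → C:1 H:3
Element totals:
  C: 6
  H: 14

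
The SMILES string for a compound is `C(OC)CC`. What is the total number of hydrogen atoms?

Atom tally by fragment:
  CH3OCH2 → C:2 H:5 O:1
  CH2 → C:1 H:2
  CH3 → C:1 H:3
Element totals:
  C: 4
  H: 10
  O: 1

10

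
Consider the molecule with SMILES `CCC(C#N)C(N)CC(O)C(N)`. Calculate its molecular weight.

171.24 g/mol

Atom tally by fragment:
  CH3 → C:1 H:3
  CH2 → C:1 H:2
  CH(CN) → C:2 H:1 N:1
  CH(NH2) → C:1 H:3 N:1
  CH2 → C:1 H:2
  CH(OH) → C:1 H:2 O:1
  CH2NH2 → C:1 H:4 N:1
Element totals:
  C: 8
  H: 17
  N: 3
  O: 1
Molecular formula: C8H17N3O.
  M = 8(12.011) + 17(1.008) + 3(14.007) + 15.999
    = 96.088 + 17.136 + 42.021 + 15.999 = 171.244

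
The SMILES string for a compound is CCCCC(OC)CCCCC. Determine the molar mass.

Atom tally by fragment:
  CH3 → C:1 H:3
  CH2 → C:1 H:2
  CH2 → C:1 H:2
  CH2 → C:1 H:2
  CH(OCH3) → C:2 H:4 O:1
  CH2 → C:1 H:2
  CH2 → C:1 H:2
  CH2 → C:1 H:2
  CH2 → C:1 H:2
  CH3 → C:1 H:3
Element totals:
  C: 11
  H: 24
  O: 1
Molecular formula: C11H24O.
  M = 11(12.011) + 24(1.008) + 15.999
    = 132.121 + 24.192 + 15.999 = 172.312

172.31 g/mol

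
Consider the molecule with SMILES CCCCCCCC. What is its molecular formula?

Atom tally by fragment:
  CH3 → C:1 H:3
  CH2 → C:1 H:2
  CH2 → C:1 H:2
  CH2 → C:1 H:2
  CH2 → C:1 H:2
  CH2 → C:1 H:2
  CH2 → C:1 H:2
  CH3 → C:1 H:3
Element totals:
  C: 8
  H: 18

C8H18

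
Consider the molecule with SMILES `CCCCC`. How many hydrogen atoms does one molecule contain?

Atom tally by fragment:
  CH3 → C:1 H:3
  CH2 → C:1 H:2
  CH2 → C:1 H:2
  CH2 → C:1 H:2
  CH3 → C:1 H:3
Element totals:
  C: 5
  H: 12

12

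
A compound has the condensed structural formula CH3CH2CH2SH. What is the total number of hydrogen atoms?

8

Atom tally by fragment:
  CH3 → C:1 H:3
  CH2 → C:1 H:2
  CH2SH → C:1 H:3 S:1
Element totals:
  C: 3
  H: 8
  S: 1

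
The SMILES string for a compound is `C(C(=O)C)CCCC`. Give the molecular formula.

Atom tally by fragment:
  CH3COCH2 → C:3 H:5 O:1
  CH2 → C:1 H:2
  CH2 → C:1 H:2
  CH2 → C:1 H:2
  CH3 → C:1 H:3
Element totals:
  C: 7
  H: 14
  O: 1

C7H14O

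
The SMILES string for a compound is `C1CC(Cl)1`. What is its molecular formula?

C3H5Cl

Atom tally by fragment:
  cyclopropane ring core → C:3 H:6
  (− 1 ring H displaced by substituents)
  + Cl → Cl:1
Element totals:
  C: 3
  H: 5
  Cl: 1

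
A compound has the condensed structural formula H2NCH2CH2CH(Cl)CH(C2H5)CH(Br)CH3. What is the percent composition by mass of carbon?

Atom tally by fragment:
  H2NCH2 → C:1 H:4 N:1
  CH2 → C:1 H:2
  CH(Cl) → C:1 H:1 Cl:1
  CH(C2H5) → C:3 H:6
  CH(Br) → C:1 H:1 Br:1
  CH3 → C:1 H:3
Element totals:
  C: 8
  H: 17
  Br: 1
  Cl: 1
  N: 1
Molecular formula: C8H17BrClN.
Molar mass = 242.585 g/mol.
Mass from C: 8 × 12.011 = 96.088 g/mol.
%C = 96.088 / 242.585 × 100 = 39.61%.

39.61%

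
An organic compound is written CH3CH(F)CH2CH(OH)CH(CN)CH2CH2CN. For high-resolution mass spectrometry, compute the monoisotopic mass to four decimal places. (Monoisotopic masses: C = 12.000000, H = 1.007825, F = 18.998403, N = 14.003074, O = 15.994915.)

Element totals:
  C: 9
  H: 13
  F: 1
  N: 2
  O: 1
Molecular formula: C9H13FN2O.
  M = 9(12.0) + 13(1.007825) + 18.998403 + 2(14.003074) + 15.994915
    = 108.000000 + 13.101725 + 18.998403 + 28.006148 + 15.994915 = 184.101191

184.1012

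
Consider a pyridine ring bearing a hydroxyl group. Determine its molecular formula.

Atom tally by fragment:
  pyridine ring core → C:5 H:5 N:1
  (− 1 ring H displaced by substituents)
  + OH → O:1 H:1
Element totals:
  C: 5
  H: 5
  N: 1
  O: 1

C5H5NO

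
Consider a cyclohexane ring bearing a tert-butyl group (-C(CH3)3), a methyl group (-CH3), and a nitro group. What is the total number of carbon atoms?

Atom tally by fragment:
  cyclohexane ring core → C:6 H:12
  (− 3 ring H displaced by substituents)
  + C(CH3)3 → C:4 H:9
  + CH3 → C:1 H:3
  + NO2 → N:1 O:2
Element totals:
  C: 11
  H: 21
  N: 1
  O: 2

11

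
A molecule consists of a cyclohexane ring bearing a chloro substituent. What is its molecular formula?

C6H11Cl

Atom tally by fragment:
  cyclohexane ring core → C:6 H:12
  (− 1 ring H displaced by substituents)
  + Cl → Cl:1
Element totals:
  C: 6
  H: 11
  Cl: 1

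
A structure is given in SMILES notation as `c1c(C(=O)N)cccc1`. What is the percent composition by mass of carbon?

69.41%

Atom tally by fragment:
  benzene ring core → C:6 H:6
  (− 1 ring H displaced by substituents)
  + CONH2 → C:1 H:2 O:1 N:1
Element totals:
  C: 7
  H: 7
  N: 1
  O: 1
Molecular formula: C7H7NO.
Molar mass = 121.139 g/mol.
Mass from C: 7 × 12.011 = 84.077 g/mol.
%C = 84.077 / 121.139 × 100 = 69.41%.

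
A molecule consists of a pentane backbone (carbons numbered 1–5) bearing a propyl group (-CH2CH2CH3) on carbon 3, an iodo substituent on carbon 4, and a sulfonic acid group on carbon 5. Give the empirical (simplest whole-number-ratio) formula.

C8H17IO3S

Atom tally by fragment:
  CH3 → C:1 H:3
  CH2 → C:1 H:2
  CH(CH2CH2CH3) → C:4 H:8
  CH(I) → C:1 H:1 I:1
  CH2SO3H → C:1 H:3 S:1 O:3
Element totals:
  C: 8
  H: 17
  I: 1
  O: 3
  S: 1
Molecular formula: C8H17IO3S.
gcd of subscripts (8, 17, 1, 3, 1) = 1, so the empirical formula equals the molecular formula.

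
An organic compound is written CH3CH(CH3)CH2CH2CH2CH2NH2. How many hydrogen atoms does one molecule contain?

17

Atom tally by fragment:
  CH3 → C:1 H:3
  CH(CH3) → C:2 H:4
  CH2 → C:1 H:2
  CH2 → C:1 H:2
  CH2 → C:1 H:2
  CH2NH2 → C:1 H:4 N:1
Element totals:
  C: 7
  H: 17
  N: 1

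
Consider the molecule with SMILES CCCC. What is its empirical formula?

Atom tally by fragment:
  CH3 → C:1 H:3
  CH2 → C:1 H:2
  CH2 → C:1 H:2
  CH3 → C:1 H:3
Element totals:
  C: 4
  H: 10
Molecular formula: C4H10.
gcd of subscripts = 2; dividing each by 2:
  C: 4/2 = 2
  H: 10/2 = 5

C2H5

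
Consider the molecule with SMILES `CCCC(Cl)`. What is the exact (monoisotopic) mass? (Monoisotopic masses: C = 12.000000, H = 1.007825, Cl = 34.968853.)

92.0393

Atom tally by fragment:
  CH3 → C:1 H:3
  CH2 → C:1 H:2
  CH2 → C:1 H:2
  CH2Cl → C:1 H:2 Cl:1
Element totals:
  C: 4
  H: 9
  Cl: 1
Molecular formula: C4H9Cl.
  M = 4(12.0) + 9(1.007825) + 34.968853
    = 48.000000 + 9.070425 + 34.968853 = 92.039278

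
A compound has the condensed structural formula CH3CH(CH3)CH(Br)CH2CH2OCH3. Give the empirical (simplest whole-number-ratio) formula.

C7H15BrO

Element totals:
  C: 7
  H: 15
  Br: 1
  O: 1
Molecular formula: C7H15BrO.
gcd of subscripts (1, 7, 15, 1) = 1, so the empirical formula equals the molecular formula.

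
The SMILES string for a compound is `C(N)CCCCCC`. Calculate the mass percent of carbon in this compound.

Atom tally by fragment:
  H2NCH2 → C:1 H:4 N:1
  CH2 → C:1 H:2
  CH2 → C:1 H:2
  CH2 → C:1 H:2
  CH2 → C:1 H:2
  CH2 → C:1 H:2
  CH3 → C:1 H:3
Element totals:
  C: 7
  H: 17
  N: 1
Molecular formula: C7H17N.
Molar mass = 115.220 g/mol.
Mass from C: 7 × 12.011 = 84.077 g/mol.
%C = 84.077 / 115.220 × 100 = 72.97%.

72.97%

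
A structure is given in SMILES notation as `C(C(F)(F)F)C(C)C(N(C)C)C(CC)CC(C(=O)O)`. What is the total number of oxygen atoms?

Atom tally by fragment:
  F3CCH2 → C:2 H:2 F:3
  CH(CH3) → C:2 H:4
  CH(N(CH3)2) → C:3 H:7 N:1
  CH(C2H5) → C:3 H:6
  CH2 → C:1 H:2
  CH2COOH → C:2 H:3 O:2
Element totals:
  C: 13
  H: 24
  F: 3
  N: 1
  O: 2

2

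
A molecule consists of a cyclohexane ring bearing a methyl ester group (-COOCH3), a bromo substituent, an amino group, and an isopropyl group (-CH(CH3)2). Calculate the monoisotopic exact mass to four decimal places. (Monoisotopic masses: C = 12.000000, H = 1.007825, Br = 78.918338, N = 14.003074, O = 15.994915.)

Atom tally by fragment:
  cyclohexane ring core → C:6 H:12
  (− 4 ring H displaced by substituents)
  + COOCH3 → C:2 H:3 O:2
  + Br → Br:1
  + NH2 → N:1 H:2
  + CH(CH3)2 → C:3 H:7
Element totals:
  C: 11
  H: 20
  Br: 1
  N: 1
  O: 2
Molecular formula: C11H20BrNO2.
  M = 11(12.0) + 20(1.007825) + 78.918338 + 14.003074 + 2(15.994915)
    = 132.000000 + 20.156500 + 78.918338 + 14.003074 + 31.989830 = 277.067742

277.0677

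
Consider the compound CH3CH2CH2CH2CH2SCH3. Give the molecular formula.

Element totals:
  C: 6
  H: 14
  S: 1

C6H14S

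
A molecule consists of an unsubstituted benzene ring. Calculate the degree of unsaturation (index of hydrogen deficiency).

Atom tally by fragment:
  benzene ring core → C:6 H:6
Element totals:
  C: 6
  H: 6
Molecular formula: C6H6.
DoU = (2C + 2 + N − H − X) / 2 = (2·6 + 2 + 0 − 6 − 0) / 2 = 4.

4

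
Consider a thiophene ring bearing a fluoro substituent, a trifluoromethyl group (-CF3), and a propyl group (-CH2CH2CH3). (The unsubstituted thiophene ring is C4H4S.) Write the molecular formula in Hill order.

Atom tally by fragment:
  thiophene ring core → C:4 H:4 S:1
  (− 3 ring H displaced by substituents)
  + F → F:1
  + CF3 → C:1 F:3
  + CH2CH2CH3 → C:3 H:7
Element totals:
  C: 8
  H: 8
  F: 4
  S: 1

C8H8F4S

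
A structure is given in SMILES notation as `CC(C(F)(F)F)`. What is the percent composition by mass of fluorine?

58.12%

Atom tally by fragment:
  CH3 → C:1 H:3
  CH2CF3 → C:2 H:2 F:3
Element totals:
  C: 3
  H: 5
  F: 3
Molecular formula: C3H5F3.
Molar mass = 98.067 g/mol.
Mass from F: 3 × 18.998 = 56.994 g/mol.
%F = 56.994 / 98.067 × 100 = 58.12%.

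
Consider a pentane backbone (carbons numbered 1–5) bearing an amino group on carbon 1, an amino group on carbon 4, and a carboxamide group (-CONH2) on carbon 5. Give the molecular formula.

Atom tally by fragment:
  H2NCH2 → C:1 H:4 N:1
  CH2 → C:1 H:2
  CH2 → C:1 H:2
  CH(NH2) → C:1 H:3 N:1
  CH2CONH2 → C:2 H:4 O:1 N:1
Element totals:
  C: 6
  H: 15
  N: 3
  O: 1

C6H15N3O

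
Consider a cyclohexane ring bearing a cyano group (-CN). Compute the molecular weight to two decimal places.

109.17 g/mol

Atom tally by fragment:
  cyclohexane ring core → C:6 H:12
  (− 1 ring H displaced by substituents)
  + CN → C:1 N:1
Element totals:
  C: 7
  H: 11
  N: 1
Molecular formula: C7H11N.
  M = 7(12.011) + 11(1.008) + 14.007
    = 84.077 + 11.088 + 14.007 = 109.172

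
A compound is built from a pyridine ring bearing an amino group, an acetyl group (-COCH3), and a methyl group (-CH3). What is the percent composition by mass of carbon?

63.98%

Atom tally by fragment:
  pyridine ring core → C:5 H:5 N:1
  (− 3 ring H displaced by substituents)
  + NH2 → N:1 H:2
  + COCH3 → C:2 H:3 O:1
  + CH3 → C:1 H:3
Element totals:
  C: 8
  H: 10
  N: 2
  O: 1
Molecular formula: C8H10N2O.
Molar mass = 150.181 g/mol.
Mass from C: 8 × 12.011 = 96.088 g/mol.
%C = 96.088 / 150.181 × 100 = 63.98%.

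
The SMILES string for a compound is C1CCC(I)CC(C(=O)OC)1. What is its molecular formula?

C8H13IO2

Atom tally by fragment:
  cyclohexane ring core → C:6 H:12
  (− 2 ring H displaced by substituents)
  + I → I:1
  + COOCH3 → C:2 H:3 O:2
Element totals:
  C: 8
  H: 13
  I: 1
  O: 2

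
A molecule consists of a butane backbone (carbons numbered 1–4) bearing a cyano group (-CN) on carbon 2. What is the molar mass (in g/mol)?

83.13 g/mol

Atom tally by fragment:
  CH3 → C:1 H:3
  CH(CN) → C:2 H:1 N:1
  CH2 → C:1 H:2
  CH3 → C:1 H:3
Element totals:
  C: 5
  H: 9
  N: 1
Molecular formula: C5H9N.
  M = 5(12.011) + 9(1.008) + 14.007
    = 60.055 + 9.072 + 14.007 = 83.134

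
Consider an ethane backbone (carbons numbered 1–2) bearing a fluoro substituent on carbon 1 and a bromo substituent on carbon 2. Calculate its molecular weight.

Atom tally by fragment:
  FCH2 → C:1 H:2 F:1
  CH2Br → C:1 H:2 Br:1
Element totals:
  C: 2
  H: 4
  Br: 1
  F: 1
Molecular formula: C2H4BrF.
  M = 2(12.011) + 4(1.008) + 79.904 + 18.998
    = 24.022 + 4.032 + 79.904 + 18.998 = 126.956

126.96 g/mol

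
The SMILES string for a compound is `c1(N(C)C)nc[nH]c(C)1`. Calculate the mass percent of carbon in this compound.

Atom tally by fragment:
  imidazole ring core → C:3 H:4 N:2
  (− 2 ring H displaced by substituents)
  + N(CH3)2 → N:1 C:2 H:6
  + CH3 → C:1 H:3
Element totals:
  C: 6
  H: 11
  N: 3
Molecular formula: C6H11N3.
Molar mass = 125.175 g/mol.
Mass from C: 6 × 12.011 = 72.066 g/mol.
%C = 72.066 / 125.175 × 100 = 57.57%.

57.57%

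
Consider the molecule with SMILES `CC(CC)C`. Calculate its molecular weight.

72.15 g/mol

Atom tally by fragment:
  CH3 → C:1 H:3
  CH(C2H5) → C:3 H:6
  CH3 → C:1 H:3
Element totals:
  C: 5
  H: 12
Molecular formula: C5H12.
  M = 5(12.011) + 12(1.008)
    = 60.055 + 12.096 = 72.151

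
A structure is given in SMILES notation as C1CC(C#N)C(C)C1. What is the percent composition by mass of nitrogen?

12.83%

Atom tally by fragment:
  cyclopentane ring core → C:5 H:10
  (− 2 ring H displaced by substituents)
  + CN → C:1 N:1
  + CH3 → C:1 H:3
Element totals:
  C: 7
  H: 11
  N: 1
Molecular formula: C7H11N.
Molar mass = 109.172 g/mol.
Mass from N: 1 × 14.007 = 14.007 g/mol.
%N = 14.007 / 109.172 × 100 = 12.83%.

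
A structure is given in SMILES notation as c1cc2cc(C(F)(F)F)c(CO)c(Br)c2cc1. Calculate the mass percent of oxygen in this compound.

Atom tally by fragment:
  naphthalene ring system core → C:10 H:8
  (− 3 ring H displaced by substituents)
  + CF3 → C:1 F:3
  + CH2OH → C:1 H:3 O:1
  + Br → Br:1
Element totals:
  C: 12
  H: 8
  Br: 1
  F: 3
  O: 1
Molecular formula: C12H8BrF3O.
Molar mass = 305.093 g/mol.
Mass from O: 1 × 15.999 = 15.999 g/mol.
%O = 15.999 / 305.093 × 100 = 5.24%.

5.24%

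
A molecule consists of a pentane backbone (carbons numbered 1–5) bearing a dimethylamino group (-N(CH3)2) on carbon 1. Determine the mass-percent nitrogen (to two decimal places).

Atom tally by fragment:
  (CH3)2NCH2 → C:3 H:8 N:1
  CH2 → C:1 H:2
  CH2 → C:1 H:2
  CH2 → C:1 H:2
  CH3 → C:1 H:3
Element totals:
  C: 7
  H: 17
  N: 1
Molecular formula: C7H17N.
Molar mass = 115.220 g/mol.
Mass from N: 1 × 14.007 = 14.007 g/mol.
%N = 14.007 / 115.220 × 100 = 12.16%.

12.16%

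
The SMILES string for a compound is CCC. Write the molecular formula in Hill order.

C3H8

Atom tally by fragment:
  CH3 → C:1 H:3
  CH2 → C:1 H:2
  CH3 → C:1 H:3
Element totals:
  C: 3
  H: 8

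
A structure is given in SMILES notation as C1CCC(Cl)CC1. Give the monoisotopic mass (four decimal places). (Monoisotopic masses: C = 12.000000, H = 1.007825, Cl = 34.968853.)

118.0549

Atom tally by fragment:
  cyclohexane ring core → C:6 H:12
  (− 1 ring H displaced by substituents)
  + Cl → Cl:1
Element totals:
  C: 6
  H: 11
  Cl: 1
Molecular formula: C6H11Cl.
  M = 6(12.0) + 11(1.007825) + 34.968853
    = 72.000000 + 11.086075 + 34.968853 = 118.054928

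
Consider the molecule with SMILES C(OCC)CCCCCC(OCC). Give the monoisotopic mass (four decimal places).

188.1776

Atom tally by fragment:
  C2H5OCH2 → C:3 H:7 O:1
  CH2 → C:1 H:2
  CH2 → C:1 H:2
  CH2 → C:1 H:2
  CH2 → C:1 H:2
  CH2 → C:1 H:2
  CH2OC2H5 → C:3 H:7 O:1
Element totals:
  C: 11
  H: 24
  O: 2
Molecular formula: C11H24O2.
  M = 11(12.0) + 24(1.007825) + 2(15.994915)
    = 132.000000 + 24.187800 + 31.989830 = 188.177630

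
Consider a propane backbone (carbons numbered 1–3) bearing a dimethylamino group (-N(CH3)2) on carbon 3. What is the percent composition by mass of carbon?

Atom tally by fragment:
  CH3 → C:1 H:3
  CH2 → C:1 H:2
  CH2N(CH3)2 → C:3 H:8 N:1
Element totals:
  C: 5
  H: 13
  N: 1
Molecular formula: C5H13N.
Molar mass = 87.166 g/mol.
Mass from C: 5 × 12.011 = 60.055 g/mol.
%C = 60.055 / 87.166 × 100 = 68.90%.

68.90%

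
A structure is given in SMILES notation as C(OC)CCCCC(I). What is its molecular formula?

C7H15IO

Atom tally by fragment:
  CH3OCH2 → C:2 H:5 O:1
  CH2 → C:1 H:2
  CH2 → C:1 H:2
  CH2 → C:1 H:2
  CH2 → C:1 H:2
  CH2I → C:1 H:2 I:1
Element totals:
  C: 7
  H: 15
  I: 1
  O: 1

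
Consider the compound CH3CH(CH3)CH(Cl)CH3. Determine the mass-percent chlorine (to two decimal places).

33.26%

Element totals:
  C: 5
  H: 11
  Cl: 1
Molecular formula: C5H11Cl.
Molar mass = 106.593 g/mol.
Mass from Cl: 1 × 35.45 = 35.450 g/mol.
%Cl = 35.450 / 106.593 × 100 = 33.26%.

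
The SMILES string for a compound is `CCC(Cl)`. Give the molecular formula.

Atom tally by fragment:
  CH3 → C:1 H:3
  CH2 → C:1 H:2
  CH2Cl → C:1 H:2 Cl:1
Element totals:
  C: 3
  H: 7
  Cl: 1

C3H7Cl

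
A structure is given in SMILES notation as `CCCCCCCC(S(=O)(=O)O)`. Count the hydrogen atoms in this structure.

Atom tally by fragment:
  CH3 → C:1 H:3
  CH2 → C:1 H:2
  CH2 → C:1 H:2
  CH2 → C:1 H:2
  CH2 → C:1 H:2
  CH2 → C:1 H:2
  CH2 → C:1 H:2
  CH2SO3H → C:1 H:3 S:1 O:3
Element totals:
  C: 8
  H: 18
  O: 3
  S: 1

18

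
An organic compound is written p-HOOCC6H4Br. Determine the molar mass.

201.02 g/mol

Atom tally by fragment:
  benzene ring core → C:6 H:6
  (− 2 ring H displaced by substituents)
  + COOH → C:1 H:1 O:2
  + Br → Br:1
Element totals:
  C: 7
  H: 5
  Br: 1
  O: 2
Molecular formula: C7H5BrO2.
  M = 7(12.011) + 5(1.008) + 79.904 + 2(15.999)
    = 84.077 + 5.040 + 79.904 + 31.998 = 201.019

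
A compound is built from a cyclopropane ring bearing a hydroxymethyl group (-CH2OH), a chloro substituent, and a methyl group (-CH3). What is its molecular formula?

Atom tally by fragment:
  cyclopropane ring core → C:3 H:6
  (− 3 ring H displaced by substituents)
  + CH2OH → C:1 H:3 O:1
  + Cl → Cl:1
  + CH3 → C:1 H:3
Element totals:
  C: 5
  H: 9
  Cl: 1
  O: 1

C5H9ClO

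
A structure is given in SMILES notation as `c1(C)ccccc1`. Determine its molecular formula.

Atom tally by fragment:
  benzene ring core → C:6 H:6
  (− 1 ring H displaced by substituents)
  + CH3 → C:1 H:3
Element totals:
  C: 7
  H: 8

C7H8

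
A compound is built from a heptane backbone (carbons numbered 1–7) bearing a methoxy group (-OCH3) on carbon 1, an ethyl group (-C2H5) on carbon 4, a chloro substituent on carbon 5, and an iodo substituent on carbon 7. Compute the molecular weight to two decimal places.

318.62 g/mol

Atom tally by fragment:
  CH3OCH2 → C:2 H:5 O:1
  CH2 → C:1 H:2
  CH2 → C:1 H:2
  CH(C2H5) → C:3 H:6
  CH(Cl) → C:1 H:1 Cl:1
  CH2 → C:1 H:2
  CH2I → C:1 H:2 I:1
Element totals:
  C: 10
  H: 20
  Cl: 1
  I: 1
  O: 1
Molecular formula: C10H20ClIO.
  M = 10(12.011) + 20(1.008) + 35.45 + 126.904 + 15.999
    = 120.110 + 20.160 + 35.450 + 126.904 + 15.999 = 318.623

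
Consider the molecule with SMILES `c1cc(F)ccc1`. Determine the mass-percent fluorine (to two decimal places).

Atom tally by fragment:
  benzene ring core → C:6 H:6
  (− 1 ring H displaced by substituents)
  + F → F:1
Element totals:
  C: 6
  H: 5
  F: 1
Molecular formula: C6H5F.
Molar mass = 96.104 g/mol.
Mass from F: 1 × 18.998 = 18.998 g/mol.
%F = 18.998 / 96.104 × 100 = 19.77%.

19.77%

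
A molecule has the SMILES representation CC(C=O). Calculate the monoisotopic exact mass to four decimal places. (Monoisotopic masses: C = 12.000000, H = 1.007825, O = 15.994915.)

58.0419

Atom tally by fragment:
  CH3 → C:1 H:3
  CH2CHO → C:2 H:3 O:1
Element totals:
  C: 3
  H: 6
  O: 1
Molecular formula: C3H6O.
  M = 3(12.0) + 6(1.007825) + 15.994915
    = 36.000000 + 6.046950 + 15.994915 = 58.041865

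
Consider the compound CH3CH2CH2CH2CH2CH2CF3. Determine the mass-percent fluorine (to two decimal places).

Element totals:
  C: 7
  H: 13
  F: 3
Molecular formula: C7H13F3.
Molar mass = 154.175 g/mol.
Mass from F: 3 × 18.998 = 56.994 g/mol.
%F = 56.994 / 154.175 × 100 = 36.97%.

36.97%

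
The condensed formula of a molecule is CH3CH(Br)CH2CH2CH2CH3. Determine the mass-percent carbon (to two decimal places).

43.66%

Atom tally by fragment:
  CH3 → C:1 H:3
  CH(Br) → C:1 H:1 Br:1
  CH2 → C:1 H:2
  CH2 → C:1 H:2
  CH2 → C:1 H:2
  CH3 → C:1 H:3
Element totals:
  C: 6
  H: 13
  Br: 1
Molecular formula: C6H13Br.
Molar mass = 165.074 g/mol.
Mass from C: 6 × 12.011 = 72.066 g/mol.
%C = 72.066 / 165.074 × 100 = 43.66%.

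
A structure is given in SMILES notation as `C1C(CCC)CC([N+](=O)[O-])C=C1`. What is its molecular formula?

Atom tally by fragment:
  cyclohexene ring core → C:6 H:10
  (− 2 ring H displaced by substituents)
  + CH2CH2CH3 → C:3 H:7
  + NO2 → N:1 O:2
Element totals:
  C: 9
  H: 15
  N: 1
  O: 2

C9H15NO2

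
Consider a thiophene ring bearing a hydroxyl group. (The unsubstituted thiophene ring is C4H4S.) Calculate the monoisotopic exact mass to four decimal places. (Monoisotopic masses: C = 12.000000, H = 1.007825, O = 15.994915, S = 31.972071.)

99.9983

Atom tally by fragment:
  thiophene ring core → C:4 H:4 S:1
  (− 1 ring H displaced by substituents)
  + OH → O:1 H:1
Element totals:
  C: 4
  H: 4
  O: 1
  S: 1
Molecular formula: C4H4OS.
  M = 4(12.0) + 4(1.007825) + 15.994915 + 31.972071
    = 48.000000 + 4.031300 + 15.994915 + 31.972071 = 99.998286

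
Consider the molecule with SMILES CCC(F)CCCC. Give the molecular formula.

C7H15F

Atom tally by fragment:
  CH3 → C:1 H:3
  CH2 → C:1 H:2
  CH(F) → C:1 H:1 F:1
  CH2 → C:1 H:2
  CH2 → C:1 H:2
  CH2 → C:1 H:2
  CH3 → C:1 H:3
Element totals:
  C: 7
  H: 15
  F: 1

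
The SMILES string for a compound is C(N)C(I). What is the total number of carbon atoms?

Atom tally by fragment:
  H2NCH2 → C:1 H:4 N:1
  CH2I → C:1 H:2 I:1
Element totals:
  C: 2
  H: 6
  I: 1
  N: 1

2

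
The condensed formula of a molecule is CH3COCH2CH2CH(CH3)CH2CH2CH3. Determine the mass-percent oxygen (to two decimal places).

Atom tally by fragment:
  CH3COCH2 → C:3 H:5 O:1
  CH2 → C:1 H:2
  CH(CH3) → C:2 H:4
  CH2 → C:1 H:2
  CH2 → C:1 H:2
  CH3 → C:1 H:3
Element totals:
  C: 9
  H: 18
  O: 1
Molecular formula: C9H18O.
Molar mass = 142.242 g/mol.
Mass from O: 1 × 15.999 = 15.999 g/mol.
%O = 15.999 / 142.242 × 100 = 11.25%.

11.25%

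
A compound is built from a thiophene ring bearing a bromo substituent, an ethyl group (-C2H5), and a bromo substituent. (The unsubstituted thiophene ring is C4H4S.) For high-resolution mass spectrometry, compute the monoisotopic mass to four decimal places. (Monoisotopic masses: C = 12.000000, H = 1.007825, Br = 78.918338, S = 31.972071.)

Atom tally by fragment:
  thiophene ring core → C:4 H:4 S:1
  (− 3 ring H displaced by substituents)
  + Br → Br:1
  + C2H5 → C:2 H:5
  + Br → Br:1
Element totals:
  C: 6
  H: 6
  Br: 2
  S: 1
Molecular formula: C6H6Br2S.
  M = 6(12.0) + 6(1.007825) + 2(78.918338) + 31.972071
    = 72.000000 + 6.046950 + 157.836676 + 31.972071 = 267.855697

267.8557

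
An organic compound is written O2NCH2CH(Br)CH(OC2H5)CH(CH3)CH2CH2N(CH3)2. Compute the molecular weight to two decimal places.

311.22 g/mol

Atom tally by fragment:
  O2NCH2 → C:1 H:2 N:1 O:2
  CH(Br) → C:1 H:1 Br:1
  CH(OC2H5) → C:3 H:6 O:1
  CH(CH3) → C:2 H:4
  CH2 → C:1 H:2
  CH2N(CH3)2 → C:3 H:8 N:1
Element totals:
  C: 11
  H: 23
  Br: 1
  N: 2
  O: 3
Molecular formula: C11H23BrN2O3.
  M = 11(12.011) + 23(1.008) + 79.904 + 2(14.007) + 3(15.999)
    = 132.121 + 23.184 + 79.904 + 28.014 + 47.997 = 311.220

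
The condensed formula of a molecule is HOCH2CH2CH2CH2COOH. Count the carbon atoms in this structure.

Element totals:
  C: 5
  H: 10
  O: 3

5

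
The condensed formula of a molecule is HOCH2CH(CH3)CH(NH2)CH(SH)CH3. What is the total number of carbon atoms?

Element totals:
  C: 6
  H: 15
  N: 1
  O: 1
  S: 1

6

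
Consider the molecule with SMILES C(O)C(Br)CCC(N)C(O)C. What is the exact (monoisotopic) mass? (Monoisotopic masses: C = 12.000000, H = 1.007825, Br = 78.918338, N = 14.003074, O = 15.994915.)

225.0364

Atom tally by fragment:
  HOCH2 → C:1 H:3 O:1
  CH(Br) → C:1 H:1 Br:1
  CH2 → C:1 H:2
  CH2 → C:1 H:2
  CH(NH2) → C:1 H:3 N:1
  CH(OH) → C:1 H:2 O:1
  CH3 → C:1 H:3
Element totals:
  C: 7
  H: 16
  Br: 1
  N: 1
  O: 2
Molecular formula: C7H16BrNO2.
  M = 7(12.0) + 16(1.007825) + 78.918338 + 14.003074 + 2(15.994915)
    = 84.000000 + 16.125200 + 78.918338 + 14.003074 + 31.989830 = 225.036442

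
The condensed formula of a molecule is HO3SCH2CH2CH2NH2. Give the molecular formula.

C3H9NO3S

Atom tally by fragment:
  HO3SCH2 → C:1 H:3 S:1 O:3
  CH2 → C:1 H:2
  CH2NH2 → C:1 H:4 N:1
Element totals:
  C: 3
  H: 9
  N: 1
  O: 3
  S: 1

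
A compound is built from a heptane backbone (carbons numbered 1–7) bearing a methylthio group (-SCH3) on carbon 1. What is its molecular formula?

C8H18S

Atom tally by fragment:
  CH3SCH2 → C:2 H:5 S:1
  CH2 → C:1 H:2
  CH2 → C:1 H:2
  CH2 → C:1 H:2
  CH2 → C:1 H:2
  CH2 → C:1 H:2
  CH3 → C:1 H:3
Element totals:
  C: 8
  H: 18
  S: 1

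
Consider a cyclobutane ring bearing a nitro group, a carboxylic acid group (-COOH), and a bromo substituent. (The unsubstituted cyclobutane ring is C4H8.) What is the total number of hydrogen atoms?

Atom tally by fragment:
  cyclobutane ring core → C:4 H:8
  (− 3 ring H displaced by substituents)
  + NO2 → N:1 O:2
  + COOH → C:1 H:1 O:2
  + Br → Br:1
Element totals:
  C: 5
  H: 6
  Br: 1
  N: 1
  O: 4

6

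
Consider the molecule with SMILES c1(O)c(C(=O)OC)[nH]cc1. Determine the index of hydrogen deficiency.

4

Atom tally by fragment:
  pyrrole ring core → C:4 H:5 N:1
  (− 2 ring H displaced by substituents)
  + OH → O:1 H:1
  + COOCH3 → C:2 H:3 O:2
Element totals:
  C: 6
  H: 7
  N: 1
  O: 3
Molecular formula: C6H7NO3.
DoU = (2C + 2 + N − H − X) / 2 = (2·6 + 2 + 1 − 7 − 0) / 2 = 4.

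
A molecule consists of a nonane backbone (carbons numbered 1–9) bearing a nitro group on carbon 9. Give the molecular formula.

Atom tally by fragment:
  CH3 → C:1 H:3
  CH2 → C:1 H:2
  CH2 → C:1 H:2
  CH2 → C:1 H:2
  CH2 → C:1 H:2
  CH2 → C:1 H:2
  CH2 → C:1 H:2
  CH2 → C:1 H:2
  CH2NO2 → C:1 H:2 N:1 O:2
Element totals:
  C: 9
  H: 19
  N: 1
  O: 2

C9H19NO2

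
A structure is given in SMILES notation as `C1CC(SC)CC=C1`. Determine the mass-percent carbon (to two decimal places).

65.57%

Atom tally by fragment:
  cyclohexene ring core → C:6 H:10
  (− 1 ring H displaced by substituents)
  + SCH3 → C:1 H:3 S:1
Element totals:
  C: 7
  H: 12
  S: 1
Molecular formula: C7H12S.
Molar mass = 128.233 g/mol.
Mass from C: 7 × 12.011 = 84.077 g/mol.
%C = 84.077 / 128.233 × 100 = 65.57%.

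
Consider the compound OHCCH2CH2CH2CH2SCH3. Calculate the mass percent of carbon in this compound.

54.50%

Atom tally by fragment:
  OHCCH2 → C:2 H:3 O:1
  CH2 → C:1 H:2
  CH2 → C:1 H:2
  CH2SCH3 → C:2 H:5 S:1
Element totals:
  C: 6
  H: 12
  O: 1
  S: 1
Molecular formula: C6H12OS.
Molar mass = 132.221 g/mol.
Mass from C: 6 × 12.011 = 72.066 g/mol.
%C = 72.066 / 132.221 × 100 = 54.50%.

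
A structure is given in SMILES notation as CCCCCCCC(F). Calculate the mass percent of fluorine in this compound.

14.37%

Atom tally by fragment:
  CH3 → C:1 H:3
  CH2 → C:1 H:2
  CH2 → C:1 H:2
  CH2 → C:1 H:2
  CH2 → C:1 H:2
  CH2 → C:1 H:2
  CH2 → C:1 H:2
  CH2F → C:1 H:2 F:1
Element totals:
  C: 8
  H: 17
  F: 1
Molecular formula: C8H17F.
Molar mass = 132.222 g/mol.
Mass from F: 1 × 18.998 = 18.998 g/mol.
%F = 18.998 / 132.222 × 100 = 14.37%.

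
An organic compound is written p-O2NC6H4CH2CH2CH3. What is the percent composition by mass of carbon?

65.44%

Element totals:
  C: 9
  H: 11
  N: 1
  O: 2
Molecular formula: C9H11NO2.
Molar mass = 165.192 g/mol.
Mass from C: 9 × 12.011 = 108.099 g/mol.
%C = 108.099 / 165.192 × 100 = 65.44%.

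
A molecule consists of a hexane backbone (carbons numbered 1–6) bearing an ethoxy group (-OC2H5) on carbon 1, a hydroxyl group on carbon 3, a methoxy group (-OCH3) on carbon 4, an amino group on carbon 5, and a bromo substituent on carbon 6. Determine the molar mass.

Atom tally by fragment:
  C2H5OCH2 → C:3 H:7 O:1
  CH2 → C:1 H:2
  CH(OH) → C:1 H:2 O:1
  CH(OCH3) → C:2 H:4 O:1
  CH(NH2) → C:1 H:3 N:1
  CH2Br → C:1 H:2 Br:1
Element totals:
  C: 9
  H: 20
  Br: 1
  N: 1
  O: 3
Molecular formula: C9H20BrNO3.
  M = 9(12.011) + 20(1.008) + 79.904 + 14.007 + 3(15.999)
    = 108.099 + 20.160 + 79.904 + 14.007 + 47.997 = 270.167

270.17 g/mol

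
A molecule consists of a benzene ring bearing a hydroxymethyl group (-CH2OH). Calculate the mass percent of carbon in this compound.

Atom tally by fragment:
  benzene ring core → C:6 H:6
  (− 1 ring H displaced by substituents)
  + CH2OH → C:1 H:3 O:1
Element totals:
  C: 7
  H: 8
  O: 1
Molecular formula: C7H8O.
Molar mass = 108.140 g/mol.
Mass from C: 7 × 12.011 = 84.077 g/mol.
%C = 84.077 / 108.140 × 100 = 77.75%.

77.75%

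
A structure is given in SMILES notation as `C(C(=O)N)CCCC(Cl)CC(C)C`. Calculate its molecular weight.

205.73 g/mol

Atom tally by fragment:
  H2NOCCH2 → C:2 H:4 O:1 N:1
  CH2 → C:1 H:2
  CH2 → C:1 H:2
  CH2 → C:1 H:2
  CH(Cl) → C:1 H:1 Cl:1
  CH2 → C:1 H:2
  CH(CH3) → C:2 H:4
  CH3 → C:1 H:3
Element totals:
  C: 10
  H: 20
  Cl: 1
  N: 1
  O: 1
Molecular formula: C10H20ClNO.
  M = 10(12.011) + 20(1.008) + 35.45 + 14.007 + 15.999
    = 120.110 + 20.160 + 35.450 + 14.007 + 15.999 = 205.726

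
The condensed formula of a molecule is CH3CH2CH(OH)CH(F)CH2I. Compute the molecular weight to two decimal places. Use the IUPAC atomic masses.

Atom tally by fragment:
  CH3 → C:1 H:3
  CH2 → C:1 H:2
  CH(OH) → C:1 H:2 O:1
  CH(F) → C:1 H:1 F:1
  CH2I → C:1 H:2 I:1
Element totals:
  C: 5
  H: 10
  F: 1
  I: 1
  O: 1
Molecular formula: C5H10FIO.
  M = 5(12.011) + 10(1.008) + 18.998 + 126.904 + 15.999
    = 60.055 + 10.080 + 18.998 + 126.904 + 15.999 = 232.036

232.04 g/mol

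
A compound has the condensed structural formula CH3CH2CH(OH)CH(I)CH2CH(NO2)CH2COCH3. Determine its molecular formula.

Atom tally by fragment:
  CH3 → C:1 H:3
  CH2 → C:1 H:2
  CH(OH) → C:1 H:2 O:1
  CH(I) → C:1 H:1 I:1
  CH2 → C:1 H:2
  CH(NO2) → C:1 H:1 N:1 O:2
  CH2COCH3 → C:3 H:5 O:1
Element totals:
  C: 9
  H: 16
  I: 1
  N: 1
  O: 4

C9H16INO4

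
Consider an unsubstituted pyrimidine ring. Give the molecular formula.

Atom tally by fragment:
  pyrimidine ring core → C:4 H:4 N:2
Element totals:
  C: 4
  H: 4
  N: 2

C4H4N2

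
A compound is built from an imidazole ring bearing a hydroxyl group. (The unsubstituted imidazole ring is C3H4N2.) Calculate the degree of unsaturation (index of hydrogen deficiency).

3

Atom tally by fragment:
  imidazole ring core → C:3 H:4 N:2
  (− 1 ring H displaced by substituents)
  + OH → O:1 H:1
Element totals:
  C: 3
  H: 4
  N: 2
  O: 1
Molecular formula: C3H4N2O.
DoU = (2C + 2 + N − H − X) / 2 = (2·3 + 2 + 2 − 4 − 0) / 2 = 3.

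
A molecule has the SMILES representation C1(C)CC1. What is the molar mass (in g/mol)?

Atom tally by fragment:
  cyclopropane ring core → C:3 H:6
  (− 1 ring H displaced by substituents)
  + CH3 → C:1 H:3
Element totals:
  C: 4
  H: 8
Molecular formula: C4H8.
  M = 4(12.011) + 8(1.008)
    = 48.044 + 8.064 = 56.108

56.11 g/mol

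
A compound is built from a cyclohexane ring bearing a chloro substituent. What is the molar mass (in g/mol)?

118.60 g/mol

Atom tally by fragment:
  cyclohexane ring core → C:6 H:12
  (− 1 ring H displaced by substituents)
  + Cl → Cl:1
Element totals:
  C: 6
  H: 11
  Cl: 1
Molecular formula: C6H11Cl.
  M = 6(12.011) + 11(1.008) + 35.45
    = 72.066 + 11.088 + 35.450 = 118.604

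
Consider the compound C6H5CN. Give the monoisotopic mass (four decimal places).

103.0422

Atom tally by fragment:
  benzene ring core → C:6 H:6
  (− 1 ring H displaced by substituents)
  + CN → C:1 N:1
Element totals:
  C: 7
  H: 5
  N: 1
Molecular formula: C7H5N.
  M = 7(12.0) + 5(1.007825) + 14.003074
    = 84.000000 + 5.039125 + 14.003074 = 103.042199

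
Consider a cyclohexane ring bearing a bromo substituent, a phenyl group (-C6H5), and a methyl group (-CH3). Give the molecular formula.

Atom tally by fragment:
  cyclohexane ring core → C:6 H:12
  (− 3 ring H displaced by substituents)
  + Br → Br:1
  + C6H5 → C:6 H:5
  + CH3 → C:1 H:3
Element totals:
  C: 13
  H: 17
  Br: 1

C13H17Br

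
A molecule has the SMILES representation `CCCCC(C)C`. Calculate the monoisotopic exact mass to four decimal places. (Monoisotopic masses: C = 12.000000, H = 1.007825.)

Atom tally by fragment:
  CH3 → C:1 H:3
  CH2 → C:1 H:2
  CH2 → C:1 H:2
  CH2 → C:1 H:2
  CH(CH3) → C:2 H:4
  CH3 → C:1 H:3
Element totals:
  C: 7
  H: 16
Molecular formula: C7H16.
  M = 7(12.0) + 16(1.007825)
    = 84.000000 + 16.125200 = 100.125200

100.1252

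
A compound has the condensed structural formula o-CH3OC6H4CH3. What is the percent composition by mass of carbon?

78.65%

Atom tally by fragment:
  benzene ring core → C:6 H:6
  (− 2 ring H displaced by substituents)
  + OCH3 → C:1 H:3 O:1
  + CH3 → C:1 H:3
Element totals:
  C: 8
  H: 10
  O: 1
Molecular formula: C8H10O.
Molar mass = 122.167 g/mol.
Mass from C: 8 × 12.011 = 96.088 g/mol.
%C = 96.088 / 122.167 × 100 = 78.65%.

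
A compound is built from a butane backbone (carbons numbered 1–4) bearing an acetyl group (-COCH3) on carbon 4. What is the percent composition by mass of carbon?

71.95%

Atom tally by fragment:
  CH3 → C:1 H:3
  CH2 → C:1 H:2
  CH2 → C:1 H:2
  CH2COCH3 → C:3 H:5 O:1
Element totals:
  C: 6
  H: 12
  O: 1
Molecular formula: C6H12O.
Molar mass = 100.161 g/mol.
Mass from C: 6 × 12.011 = 72.066 g/mol.
%C = 72.066 / 100.161 × 100 = 71.95%.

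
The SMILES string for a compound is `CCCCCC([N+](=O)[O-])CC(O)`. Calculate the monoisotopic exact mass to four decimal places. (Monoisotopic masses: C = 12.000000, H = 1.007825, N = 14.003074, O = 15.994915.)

175.1208

Atom tally by fragment:
  CH3 → C:1 H:3
  CH2 → C:1 H:2
  CH2 → C:1 H:2
  CH2 → C:1 H:2
  CH2 → C:1 H:2
  CH(NO2) → C:1 H:1 N:1 O:2
  CH2 → C:1 H:2
  CH2OH → C:1 H:3 O:1
Element totals:
  C: 8
  H: 17
  N: 1
  O: 3
Molecular formula: C8H17NO3.
  M = 8(12.0) + 17(1.007825) + 14.003074 + 3(15.994915)
    = 96.000000 + 17.133025 + 14.003074 + 47.984745 = 175.120844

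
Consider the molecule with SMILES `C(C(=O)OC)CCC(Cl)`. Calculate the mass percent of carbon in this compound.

47.85%

Atom tally by fragment:
  CH3OOCCH2 → C:3 H:5 O:2
  CH2 → C:1 H:2
  CH2 → C:1 H:2
  CH2Cl → C:1 H:2 Cl:1
Element totals:
  C: 6
  H: 11
  Cl: 1
  O: 2
Molecular formula: C6H11ClO2.
Molar mass = 150.602 g/mol.
Mass from C: 6 × 12.011 = 72.066 g/mol.
%C = 72.066 / 150.602 × 100 = 47.85%.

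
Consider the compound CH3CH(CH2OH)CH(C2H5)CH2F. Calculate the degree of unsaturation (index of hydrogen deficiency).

Atom tally by fragment:
  CH3 → C:1 H:3
  CH(CH2OH) → C:2 H:4 O:1
  CH(C2H5) → C:3 H:6
  CH2F → C:1 H:2 F:1
Element totals:
  C: 7
  H: 15
  F: 1
  O: 1
Molecular formula: C7H15FO.
DoU = (2C + 2 + N − H − X) / 2 = (2·7 + 2 + 0 − 15 − 1) / 2 = 0.

0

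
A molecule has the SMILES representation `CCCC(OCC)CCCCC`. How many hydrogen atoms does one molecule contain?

Atom tally by fragment:
  CH3 → C:1 H:3
  CH2 → C:1 H:2
  CH2 → C:1 H:2
  CH(OC2H5) → C:3 H:6 O:1
  CH2 → C:1 H:2
  CH2 → C:1 H:2
  CH2 → C:1 H:2
  CH2 → C:1 H:2
  CH3 → C:1 H:3
Element totals:
  C: 11
  H: 24
  O: 1

24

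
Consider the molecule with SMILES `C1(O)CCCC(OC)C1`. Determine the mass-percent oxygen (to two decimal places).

Atom tally by fragment:
  cyclohexane ring core → C:6 H:12
  (− 2 ring H displaced by substituents)
  + OH → O:1 H:1
  + OCH3 → C:1 H:3 O:1
Element totals:
  C: 7
  H: 14
  O: 2
Molecular formula: C7H14O2.
Molar mass = 130.187 g/mol.
Mass from O: 2 × 15.999 = 31.998 g/mol.
%O = 31.998 / 130.187 × 100 = 24.58%.

24.58%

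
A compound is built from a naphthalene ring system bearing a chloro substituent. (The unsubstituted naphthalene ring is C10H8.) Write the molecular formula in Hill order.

Atom tally by fragment:
  naphthalene ring system core → C:10 H:8
  (− 1 ring H displaced by substituents)
  + Cl → Cl:1
Element totals:
  C: 10
  H: 7
  Cl: 1

C10H7Cl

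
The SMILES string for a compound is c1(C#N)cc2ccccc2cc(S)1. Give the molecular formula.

Atom tally by fragment:
  naphthalene ring system core → C:10 H:8
  (− 2 ring H displaced by substituents)
  + CN → C:1 N:1
  + SH → S:1 H:1
Element totals:
  C: 11
  H: 7
  N: 1
  S: 1

C11H7NS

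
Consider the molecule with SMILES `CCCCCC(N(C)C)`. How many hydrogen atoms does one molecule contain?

19

Atom tally by fragment:
  CH3 → C:1 H:3
  CH2 → C:1 H:2
  CH2 → C:1 H:2
  CH2 → C:1 H:2
  CH2 → C:1 H:2
  CH2N(CH3)2 → C:3 H:8 N:1
Element totals:
  C: 8
  H: 19
  N: 1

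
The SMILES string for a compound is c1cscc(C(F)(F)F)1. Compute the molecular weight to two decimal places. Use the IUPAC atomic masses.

Atom tally by fragment:
  thiophene ring core → C:4 H:4 S:1
  (− 1 ring H displaced by substituents)
  + CF3 → C:1 F:3
Element totals:
  C: 5
  H: 3
  F: 3
  S: 1
Molecular formula: C5H3F3S.
  M = 5(12.011) + 3(1.008) + 3(18.998) + 32.06
    = 60.055 + 3.024 + 56.994 + 32.060 = 152.133

152.13 g/mol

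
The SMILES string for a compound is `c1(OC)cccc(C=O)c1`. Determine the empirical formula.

Atom tally by fragment:
  benzene ring core → C:6 H:6
  (− 2 ring H displaced by substituents)
  + OCH3 → C:1 H:3 O:1
  + CHO → C:1 H:1 O:1
Element totals:
  C: 8
  H: 8
  O: 2
Molecular formula: C8H8O2.
gcd of subscripts = 2; dividing each by 2:
  C: 8/2 = 4
  H: 8/2 = 4
  O: 2/2 = 1

C4H4O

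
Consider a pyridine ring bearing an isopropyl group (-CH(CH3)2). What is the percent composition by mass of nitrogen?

11.56%

Atom tally by fragment:
  pyridine ring core → C:5 H:5 N:1
  (− 1 ring H displaced by substituents)
  + CH(CH3)2 → C:3 H:7
Element totals:
  C: 8
  H: 11
  N: 1
Molecular formula: C8H11N.
Molar mass = 121.183 g/mol.
Mass from N: 1 × 14.007 = 14.007 g/mol.
%N = 14.007 / 121.183 × 100 = 11.56%.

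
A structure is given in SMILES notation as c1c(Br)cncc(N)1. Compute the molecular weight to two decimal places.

173.01 g/mol

Atom tally by fragment:
  pyridine ring core → C:5 H:5 N:1
  (− 2 ring H displaced by substituents)
  + Br → Br:1
  + NH2 → N:1 H:2
Element totals:
  C: 5
  H: 5
  Br: 1
  N: 2
Molecular formula: C5H5BrN2.
  M = 5(12.011) + 5(1.008) + 79.904 + 2(14.007)
    = 60.055 + 5.040 + 79.904 + 28.014 = 173.013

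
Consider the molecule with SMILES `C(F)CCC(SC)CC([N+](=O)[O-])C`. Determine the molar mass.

Atom tally by fragment:
  FCH2 → C:1 H:2 F:1
  CH2 → C:1 H:2
  CH2 → C:1 H:2
  CH(SCH3) → C:2 H:4 S:1
  CH2 → C:1 H:2
  CH(NO2) → C:1 H:1 N:1 O:2
  CH3 → C:1 H:3
Element totals:
  C: 8
  H: 16
  F: 1
  N: 1
  O: 2
  S: 1
Molecular formula: C8H16FNO2S.
  M = 8(12.011) + 16(1.008) + 18.998 + 14.007 + 2(15.999) + 32.06
    = 96.088 + 16.128 + 18.998 + 14.007 + 31.998 + 32.060 = 209.279

209.28 g/mol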